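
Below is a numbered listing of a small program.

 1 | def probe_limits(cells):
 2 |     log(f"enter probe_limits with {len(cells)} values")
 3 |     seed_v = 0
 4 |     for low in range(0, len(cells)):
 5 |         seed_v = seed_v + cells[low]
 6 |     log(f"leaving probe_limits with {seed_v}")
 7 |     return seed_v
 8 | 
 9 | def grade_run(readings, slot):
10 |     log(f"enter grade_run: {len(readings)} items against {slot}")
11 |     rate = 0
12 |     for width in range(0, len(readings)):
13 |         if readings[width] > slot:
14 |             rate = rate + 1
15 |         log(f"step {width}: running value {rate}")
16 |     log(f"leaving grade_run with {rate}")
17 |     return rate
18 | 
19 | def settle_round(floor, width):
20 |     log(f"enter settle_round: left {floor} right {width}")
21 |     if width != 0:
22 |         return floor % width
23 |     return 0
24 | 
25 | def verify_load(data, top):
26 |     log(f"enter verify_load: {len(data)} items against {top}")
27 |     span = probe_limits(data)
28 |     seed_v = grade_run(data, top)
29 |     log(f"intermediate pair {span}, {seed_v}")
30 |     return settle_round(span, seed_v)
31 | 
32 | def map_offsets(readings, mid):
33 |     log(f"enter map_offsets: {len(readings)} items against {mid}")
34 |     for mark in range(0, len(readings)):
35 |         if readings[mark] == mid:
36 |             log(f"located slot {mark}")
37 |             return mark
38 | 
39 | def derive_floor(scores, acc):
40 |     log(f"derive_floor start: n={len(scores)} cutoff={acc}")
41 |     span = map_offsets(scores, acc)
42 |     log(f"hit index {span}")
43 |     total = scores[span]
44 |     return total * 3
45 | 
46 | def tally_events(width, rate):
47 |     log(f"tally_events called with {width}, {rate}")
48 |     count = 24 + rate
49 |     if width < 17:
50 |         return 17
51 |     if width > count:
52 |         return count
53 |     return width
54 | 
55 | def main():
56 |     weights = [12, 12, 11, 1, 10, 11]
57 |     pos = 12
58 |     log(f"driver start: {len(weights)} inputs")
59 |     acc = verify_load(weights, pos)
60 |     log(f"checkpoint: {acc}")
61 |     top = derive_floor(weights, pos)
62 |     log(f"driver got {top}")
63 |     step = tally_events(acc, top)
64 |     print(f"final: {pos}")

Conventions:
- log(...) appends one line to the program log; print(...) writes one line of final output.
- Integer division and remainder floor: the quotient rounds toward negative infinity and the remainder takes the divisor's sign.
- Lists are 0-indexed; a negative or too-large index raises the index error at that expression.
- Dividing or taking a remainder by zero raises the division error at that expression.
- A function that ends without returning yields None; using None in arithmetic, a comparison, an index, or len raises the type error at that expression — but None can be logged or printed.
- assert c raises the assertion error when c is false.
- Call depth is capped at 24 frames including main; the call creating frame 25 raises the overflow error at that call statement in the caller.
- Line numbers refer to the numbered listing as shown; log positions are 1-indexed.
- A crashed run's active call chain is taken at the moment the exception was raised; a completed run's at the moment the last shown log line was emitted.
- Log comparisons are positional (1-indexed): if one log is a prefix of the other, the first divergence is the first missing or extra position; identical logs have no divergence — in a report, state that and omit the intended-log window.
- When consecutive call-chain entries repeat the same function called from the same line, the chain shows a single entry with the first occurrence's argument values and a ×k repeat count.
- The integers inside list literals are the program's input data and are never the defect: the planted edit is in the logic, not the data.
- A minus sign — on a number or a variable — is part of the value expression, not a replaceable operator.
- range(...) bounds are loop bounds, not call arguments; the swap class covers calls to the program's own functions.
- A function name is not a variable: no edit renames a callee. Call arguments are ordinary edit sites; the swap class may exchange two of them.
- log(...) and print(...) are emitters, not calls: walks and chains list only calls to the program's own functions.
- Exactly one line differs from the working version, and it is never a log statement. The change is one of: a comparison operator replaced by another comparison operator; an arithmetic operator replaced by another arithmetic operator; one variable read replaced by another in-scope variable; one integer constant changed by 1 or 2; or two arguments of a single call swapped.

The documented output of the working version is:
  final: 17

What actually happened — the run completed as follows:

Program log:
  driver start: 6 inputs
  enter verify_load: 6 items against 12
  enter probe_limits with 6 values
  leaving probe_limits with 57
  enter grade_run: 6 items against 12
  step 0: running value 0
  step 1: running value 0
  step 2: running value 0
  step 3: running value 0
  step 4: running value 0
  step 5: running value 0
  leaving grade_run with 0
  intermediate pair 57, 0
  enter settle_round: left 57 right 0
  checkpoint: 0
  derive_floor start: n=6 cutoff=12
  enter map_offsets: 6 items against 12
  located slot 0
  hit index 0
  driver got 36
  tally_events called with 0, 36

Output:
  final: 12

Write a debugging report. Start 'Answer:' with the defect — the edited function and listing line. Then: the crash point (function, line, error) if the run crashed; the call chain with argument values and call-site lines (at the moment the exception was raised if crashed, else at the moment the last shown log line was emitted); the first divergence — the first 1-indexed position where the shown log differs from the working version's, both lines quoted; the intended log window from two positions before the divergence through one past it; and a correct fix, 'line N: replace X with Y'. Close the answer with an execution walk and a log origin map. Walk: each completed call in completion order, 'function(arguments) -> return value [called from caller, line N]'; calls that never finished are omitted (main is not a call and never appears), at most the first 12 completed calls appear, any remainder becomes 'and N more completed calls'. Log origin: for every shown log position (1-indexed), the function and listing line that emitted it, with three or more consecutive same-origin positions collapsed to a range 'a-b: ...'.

Answer: the defect is in main at line 64.
The tell: Nothing in the log betrays the bug — only the output does.
Call chain: main -> tally_events(0, 36) (called at line 63).
First divergence: none — the logs agree in full.
Execution walk:
  probe_limits([12, 12, 11, 1, 10, 11]) -> 57  [called from verify_load, line 27]
  grade_run([12, 12, 11, 1, 10, 11], 12) -> 0  [called from verify_load, line 28]
  settle_round(57, 0) -> 0  [called from verify_load, line 30]
  verify_load([12, 12, 11, 1, 10, 11], 12) -> 0  [called from main, line 59]
  map_offsets([12, 12, 11, 1, 10, 11], 12) -> 0  [called from derive_floor, line 41]
  derive_floor([12, 12, 11, 1, 10, 11], 12) -> 36  [called from main, line 61]
  tally_events(0, 36) -> 17  [called from main, line 63]
Log origins:
  1: from main, line 58
  2: from verify_load, line 26
  3: from probe_limits, line 2
  4: from probe_limits, line 6
  5: from grade_run, line 10
  6-11: from grade_run, line 15
  12: from grade_run, line 16
  13: from verify_load, line 29
  14: from settle_round, line 20
  15: from main, line 60
  16: from derive_floor, line 40
  17: from map_offsets, line 33
  18: from map_offsets, line 36
  19: from derive_floor, line 42
  20: from main, line 62
  21: from tally_events, line 47
A correct fix: line 64: replace `pos` with `step`.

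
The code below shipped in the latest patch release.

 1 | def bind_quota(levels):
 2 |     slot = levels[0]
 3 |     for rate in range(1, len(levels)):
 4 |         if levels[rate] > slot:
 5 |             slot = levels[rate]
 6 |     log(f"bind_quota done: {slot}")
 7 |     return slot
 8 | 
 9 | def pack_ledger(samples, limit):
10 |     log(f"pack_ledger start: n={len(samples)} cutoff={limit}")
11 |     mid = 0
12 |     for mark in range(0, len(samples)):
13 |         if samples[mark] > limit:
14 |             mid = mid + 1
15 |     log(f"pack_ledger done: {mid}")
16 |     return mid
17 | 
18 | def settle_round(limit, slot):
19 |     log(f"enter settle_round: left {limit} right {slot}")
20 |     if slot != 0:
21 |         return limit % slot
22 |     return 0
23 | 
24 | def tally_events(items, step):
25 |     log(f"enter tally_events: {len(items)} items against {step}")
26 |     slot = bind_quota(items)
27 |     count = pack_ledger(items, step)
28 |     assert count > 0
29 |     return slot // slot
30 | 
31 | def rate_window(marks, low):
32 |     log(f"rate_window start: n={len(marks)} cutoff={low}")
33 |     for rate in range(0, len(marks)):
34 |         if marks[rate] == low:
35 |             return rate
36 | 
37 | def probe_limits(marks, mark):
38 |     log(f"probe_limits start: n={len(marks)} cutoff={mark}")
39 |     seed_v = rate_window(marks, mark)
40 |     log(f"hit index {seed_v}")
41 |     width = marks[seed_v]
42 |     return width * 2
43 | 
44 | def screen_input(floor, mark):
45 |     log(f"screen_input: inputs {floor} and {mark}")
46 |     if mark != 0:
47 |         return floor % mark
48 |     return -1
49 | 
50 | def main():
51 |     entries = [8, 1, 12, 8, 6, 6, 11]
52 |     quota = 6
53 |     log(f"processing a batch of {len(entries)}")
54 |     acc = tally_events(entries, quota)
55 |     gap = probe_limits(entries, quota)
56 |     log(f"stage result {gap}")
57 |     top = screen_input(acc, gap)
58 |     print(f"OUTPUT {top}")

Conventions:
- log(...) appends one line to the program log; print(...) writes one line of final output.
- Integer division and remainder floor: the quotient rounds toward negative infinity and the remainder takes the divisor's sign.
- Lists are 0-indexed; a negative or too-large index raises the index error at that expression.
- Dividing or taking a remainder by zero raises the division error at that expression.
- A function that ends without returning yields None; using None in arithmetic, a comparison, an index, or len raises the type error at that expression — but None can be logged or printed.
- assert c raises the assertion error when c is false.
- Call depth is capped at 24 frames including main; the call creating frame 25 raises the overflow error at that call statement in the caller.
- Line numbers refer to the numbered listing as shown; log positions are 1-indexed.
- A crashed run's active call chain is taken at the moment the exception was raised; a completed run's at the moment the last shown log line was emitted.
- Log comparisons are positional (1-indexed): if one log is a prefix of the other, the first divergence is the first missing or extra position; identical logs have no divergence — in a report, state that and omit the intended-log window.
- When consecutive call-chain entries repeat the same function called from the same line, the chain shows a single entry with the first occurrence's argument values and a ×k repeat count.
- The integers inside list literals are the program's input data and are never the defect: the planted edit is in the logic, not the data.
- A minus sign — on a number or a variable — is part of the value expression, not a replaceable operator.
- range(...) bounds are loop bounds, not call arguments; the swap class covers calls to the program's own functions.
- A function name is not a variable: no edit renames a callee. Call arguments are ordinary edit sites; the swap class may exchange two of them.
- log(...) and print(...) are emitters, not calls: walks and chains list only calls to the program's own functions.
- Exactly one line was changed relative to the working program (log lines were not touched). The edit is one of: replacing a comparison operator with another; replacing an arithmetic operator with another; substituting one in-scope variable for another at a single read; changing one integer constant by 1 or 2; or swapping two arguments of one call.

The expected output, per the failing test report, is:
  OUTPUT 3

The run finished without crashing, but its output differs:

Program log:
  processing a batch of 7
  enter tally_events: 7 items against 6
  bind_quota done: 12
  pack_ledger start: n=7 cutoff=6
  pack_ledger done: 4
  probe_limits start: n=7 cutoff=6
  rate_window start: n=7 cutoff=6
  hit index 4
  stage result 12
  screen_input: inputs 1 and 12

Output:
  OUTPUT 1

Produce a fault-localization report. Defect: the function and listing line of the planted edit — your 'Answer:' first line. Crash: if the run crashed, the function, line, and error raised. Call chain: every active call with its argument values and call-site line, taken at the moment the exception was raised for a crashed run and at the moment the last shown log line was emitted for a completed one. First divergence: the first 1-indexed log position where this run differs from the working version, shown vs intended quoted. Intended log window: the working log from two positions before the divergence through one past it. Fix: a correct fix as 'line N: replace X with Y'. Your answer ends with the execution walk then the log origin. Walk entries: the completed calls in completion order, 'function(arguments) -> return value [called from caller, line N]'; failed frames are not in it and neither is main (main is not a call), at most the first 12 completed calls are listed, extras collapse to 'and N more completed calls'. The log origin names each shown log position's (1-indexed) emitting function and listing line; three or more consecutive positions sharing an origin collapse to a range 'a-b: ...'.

Answer: the defect is in tally_events at line 29.
Key observation: The earliest visible damage is log position 10 — 'screen_input: inputs 1 and 12' rather than the intended 'screen_input: inputs 3 and 12'.
Call chain: main -> screen_input(1, 12) (called at line 57).
First divergence: position 10 — the shown line 'screen_input: inputs 1 and 12' should read 'screen_input: inputs 3 and 12'.
Intended log window:
  8: hit index 4
  9: stage result 12
  10: screen_input: inputs 3 and 12
Execution walk:
  bind_quota([8, 1, 12, 8, 6, 6, 11]) -> 12  [called from tally_events, line 26]
  pack_ledger([8, 1, 12, 8, 6, 6, 11], 6) -> 4  [called from tally_events, line 27]
  tally_events([8, 1, 12, 8, 6, 6, 11], 6) -> 1  [called from main, line 54]
  rate_window([8, 1, 12, 8, 6, 6, 11], 6) -> 4  [called from probe_limits, line 39]
  probe_limits([8, 1, 12, 8, 6, 6, 11], 6) -> 12  [called from main, line 55]
  screen_input(1, 12) -> 1  [called from main, line 57]
Log origin:
  1 — main, line 53
  2 — tally_events, line 25
  3 — bind_quota, line 6
  4 — pack_ledger, line 10
  5 — pack_ledger, line 15
  6 — probe_limits, line 38
  7 — rate_window, line 32
  8 — probe_limits, line 40
  9 — main, line 56
  10 — screen_input, line 45
A correct fix: line 29: replace `slot // slot` with `slot // count`.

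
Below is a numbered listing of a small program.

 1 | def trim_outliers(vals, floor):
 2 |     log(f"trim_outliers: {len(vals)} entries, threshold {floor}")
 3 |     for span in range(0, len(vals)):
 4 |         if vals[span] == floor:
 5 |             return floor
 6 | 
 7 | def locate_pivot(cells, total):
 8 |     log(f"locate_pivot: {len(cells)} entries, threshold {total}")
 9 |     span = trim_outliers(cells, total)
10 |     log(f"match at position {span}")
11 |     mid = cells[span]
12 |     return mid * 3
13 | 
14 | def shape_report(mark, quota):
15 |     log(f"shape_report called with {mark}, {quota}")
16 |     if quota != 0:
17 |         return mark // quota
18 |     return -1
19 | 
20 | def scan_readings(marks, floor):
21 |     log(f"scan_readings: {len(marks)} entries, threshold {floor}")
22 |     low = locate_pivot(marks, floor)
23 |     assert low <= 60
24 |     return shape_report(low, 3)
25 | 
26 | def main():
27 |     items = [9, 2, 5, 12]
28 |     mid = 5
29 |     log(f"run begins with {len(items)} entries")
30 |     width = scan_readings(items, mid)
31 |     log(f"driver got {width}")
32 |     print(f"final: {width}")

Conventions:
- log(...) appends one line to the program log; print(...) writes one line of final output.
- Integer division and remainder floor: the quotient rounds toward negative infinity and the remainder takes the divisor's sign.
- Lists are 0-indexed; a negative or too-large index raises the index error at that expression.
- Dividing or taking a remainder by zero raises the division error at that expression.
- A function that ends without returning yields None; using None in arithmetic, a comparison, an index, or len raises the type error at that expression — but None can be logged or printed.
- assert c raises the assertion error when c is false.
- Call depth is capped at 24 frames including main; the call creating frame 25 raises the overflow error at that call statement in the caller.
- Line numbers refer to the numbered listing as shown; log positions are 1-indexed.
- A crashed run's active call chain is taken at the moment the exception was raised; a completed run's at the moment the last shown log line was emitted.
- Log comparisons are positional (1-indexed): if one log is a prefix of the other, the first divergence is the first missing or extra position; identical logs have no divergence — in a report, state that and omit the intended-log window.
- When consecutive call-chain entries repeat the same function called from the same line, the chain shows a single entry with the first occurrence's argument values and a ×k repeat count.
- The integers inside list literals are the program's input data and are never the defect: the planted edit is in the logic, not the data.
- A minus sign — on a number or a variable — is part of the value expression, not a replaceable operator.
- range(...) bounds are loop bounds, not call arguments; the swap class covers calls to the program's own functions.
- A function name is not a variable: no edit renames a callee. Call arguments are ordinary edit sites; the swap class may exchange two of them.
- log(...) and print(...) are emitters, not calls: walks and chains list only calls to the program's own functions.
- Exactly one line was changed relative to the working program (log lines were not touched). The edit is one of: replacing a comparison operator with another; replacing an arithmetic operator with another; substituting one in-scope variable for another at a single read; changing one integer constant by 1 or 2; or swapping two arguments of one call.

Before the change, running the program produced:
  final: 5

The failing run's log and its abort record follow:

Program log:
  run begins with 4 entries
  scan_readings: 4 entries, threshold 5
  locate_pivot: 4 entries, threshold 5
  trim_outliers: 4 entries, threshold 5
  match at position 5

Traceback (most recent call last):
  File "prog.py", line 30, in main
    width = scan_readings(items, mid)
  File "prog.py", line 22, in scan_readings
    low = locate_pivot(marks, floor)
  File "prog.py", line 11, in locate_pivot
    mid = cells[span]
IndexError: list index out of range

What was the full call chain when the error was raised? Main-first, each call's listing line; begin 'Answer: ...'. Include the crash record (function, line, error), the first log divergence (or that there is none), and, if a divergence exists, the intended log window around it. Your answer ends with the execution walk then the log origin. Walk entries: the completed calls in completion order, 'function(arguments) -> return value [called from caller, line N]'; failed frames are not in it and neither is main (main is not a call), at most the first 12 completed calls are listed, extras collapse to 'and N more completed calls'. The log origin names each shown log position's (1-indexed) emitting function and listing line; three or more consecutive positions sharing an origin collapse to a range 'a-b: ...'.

Answer: main -> scan_readings (called at line 30) -> locate_pivot (called at line 22).
The tell: The earliest visible damage is log position 5 — 'match at position 5' rather than the intended 'match at position 2'.
Crash: locate_pivot, line 11, IndexError.
First divergence: position 5 — shown 'match at position 5', intended 'match at position 2'.
Intended log window:
  3: locate_pivot: 4 entries, threshold 5
  4: trim_outliers: 4 entries, threshold 5
  5: match at position 2
  6: shape_report called with 15, 3
Execution walk:
  trim_outliers([9, 2, 5, 12], 5) -> 5  [called from locate_pivot, line 9]
Log line origins:
  1 — main, line 29
  2 — scan_readings, line 21
  3 — locate_pivot, line 8
  4 — trim_outliers, line 2
  5 — locate_pivot, line 10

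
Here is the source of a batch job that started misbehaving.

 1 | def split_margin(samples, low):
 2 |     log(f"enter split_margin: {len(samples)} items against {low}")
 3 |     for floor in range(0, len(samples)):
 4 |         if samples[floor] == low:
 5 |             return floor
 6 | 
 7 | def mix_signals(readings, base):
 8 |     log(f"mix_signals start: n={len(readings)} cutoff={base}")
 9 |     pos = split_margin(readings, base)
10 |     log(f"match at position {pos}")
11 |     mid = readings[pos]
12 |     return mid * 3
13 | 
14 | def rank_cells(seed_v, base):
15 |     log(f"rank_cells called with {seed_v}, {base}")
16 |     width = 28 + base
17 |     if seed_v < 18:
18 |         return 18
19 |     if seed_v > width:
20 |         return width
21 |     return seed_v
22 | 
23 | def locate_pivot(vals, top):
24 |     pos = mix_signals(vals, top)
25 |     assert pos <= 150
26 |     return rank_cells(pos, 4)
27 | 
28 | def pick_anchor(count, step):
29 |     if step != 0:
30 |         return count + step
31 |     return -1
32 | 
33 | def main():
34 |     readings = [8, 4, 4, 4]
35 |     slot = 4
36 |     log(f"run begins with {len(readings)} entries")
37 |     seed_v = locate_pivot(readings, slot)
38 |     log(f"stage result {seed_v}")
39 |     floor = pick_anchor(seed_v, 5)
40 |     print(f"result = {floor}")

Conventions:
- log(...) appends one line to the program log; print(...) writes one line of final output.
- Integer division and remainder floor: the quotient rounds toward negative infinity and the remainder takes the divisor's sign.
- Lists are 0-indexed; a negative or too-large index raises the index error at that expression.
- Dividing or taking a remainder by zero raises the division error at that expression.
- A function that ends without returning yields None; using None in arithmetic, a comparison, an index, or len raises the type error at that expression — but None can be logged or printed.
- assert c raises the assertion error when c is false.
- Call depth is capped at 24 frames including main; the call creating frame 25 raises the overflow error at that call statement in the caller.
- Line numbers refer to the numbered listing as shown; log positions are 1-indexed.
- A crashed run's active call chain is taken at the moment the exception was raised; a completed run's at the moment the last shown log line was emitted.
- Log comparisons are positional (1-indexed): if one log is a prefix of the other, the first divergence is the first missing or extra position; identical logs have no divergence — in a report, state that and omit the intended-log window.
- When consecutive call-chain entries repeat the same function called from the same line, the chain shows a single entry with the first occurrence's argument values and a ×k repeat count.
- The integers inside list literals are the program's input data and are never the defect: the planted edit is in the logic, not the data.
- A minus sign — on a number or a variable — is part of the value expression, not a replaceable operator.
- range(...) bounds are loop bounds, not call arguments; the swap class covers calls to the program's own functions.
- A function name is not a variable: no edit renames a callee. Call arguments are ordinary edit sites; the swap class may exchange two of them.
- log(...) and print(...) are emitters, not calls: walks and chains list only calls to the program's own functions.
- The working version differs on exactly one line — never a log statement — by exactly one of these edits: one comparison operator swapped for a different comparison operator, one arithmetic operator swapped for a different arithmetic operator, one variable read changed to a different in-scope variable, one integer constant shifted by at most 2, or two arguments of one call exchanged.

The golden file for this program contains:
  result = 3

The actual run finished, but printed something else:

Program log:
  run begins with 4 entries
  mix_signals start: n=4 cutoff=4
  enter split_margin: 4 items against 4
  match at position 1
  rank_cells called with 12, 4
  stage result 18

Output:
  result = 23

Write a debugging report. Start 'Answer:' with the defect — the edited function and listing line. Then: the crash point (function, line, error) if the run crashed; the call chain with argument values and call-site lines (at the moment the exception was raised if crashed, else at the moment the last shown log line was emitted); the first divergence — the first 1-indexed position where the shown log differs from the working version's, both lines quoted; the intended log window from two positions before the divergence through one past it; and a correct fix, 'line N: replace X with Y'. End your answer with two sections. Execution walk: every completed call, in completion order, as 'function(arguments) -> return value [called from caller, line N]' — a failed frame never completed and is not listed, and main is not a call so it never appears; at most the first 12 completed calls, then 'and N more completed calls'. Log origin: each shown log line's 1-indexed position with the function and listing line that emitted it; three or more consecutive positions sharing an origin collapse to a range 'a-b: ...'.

Answer: the defect is in pick_anchor at line 30.
Key fact: Nothing in the log betrays the bug — only the output does.
Call chain: main.
First divergence: none — the logs agree in full.
Execution walk:
  split_margin([8, 4, 4, 4], 4) -> 1  [called from mix_signals, line 9]
  mix_signals([8, 4, 4, 4], 4) -> 12  [called from locate_pivot, line 24]
  rank_cells(12, 4) -> 18  [called from locate_pivot, line 26]
  locate_pivot([8, 4, 4, 4], 4) -> 18  [called from main, line 37]
  pick_anchor(18, 5) -> 23  [called from main, line 39]
Origin of each log line:
  1: logged in main at line 36
  2: logged in mix_signals at line 8
  3: logged in split_margin at line 2
  4: logged in mix_signals at line 10
  5: logged in rank_cells at line 15
  6: logged in main at line 38
A correct fix: line 30: replace `+` with `//`.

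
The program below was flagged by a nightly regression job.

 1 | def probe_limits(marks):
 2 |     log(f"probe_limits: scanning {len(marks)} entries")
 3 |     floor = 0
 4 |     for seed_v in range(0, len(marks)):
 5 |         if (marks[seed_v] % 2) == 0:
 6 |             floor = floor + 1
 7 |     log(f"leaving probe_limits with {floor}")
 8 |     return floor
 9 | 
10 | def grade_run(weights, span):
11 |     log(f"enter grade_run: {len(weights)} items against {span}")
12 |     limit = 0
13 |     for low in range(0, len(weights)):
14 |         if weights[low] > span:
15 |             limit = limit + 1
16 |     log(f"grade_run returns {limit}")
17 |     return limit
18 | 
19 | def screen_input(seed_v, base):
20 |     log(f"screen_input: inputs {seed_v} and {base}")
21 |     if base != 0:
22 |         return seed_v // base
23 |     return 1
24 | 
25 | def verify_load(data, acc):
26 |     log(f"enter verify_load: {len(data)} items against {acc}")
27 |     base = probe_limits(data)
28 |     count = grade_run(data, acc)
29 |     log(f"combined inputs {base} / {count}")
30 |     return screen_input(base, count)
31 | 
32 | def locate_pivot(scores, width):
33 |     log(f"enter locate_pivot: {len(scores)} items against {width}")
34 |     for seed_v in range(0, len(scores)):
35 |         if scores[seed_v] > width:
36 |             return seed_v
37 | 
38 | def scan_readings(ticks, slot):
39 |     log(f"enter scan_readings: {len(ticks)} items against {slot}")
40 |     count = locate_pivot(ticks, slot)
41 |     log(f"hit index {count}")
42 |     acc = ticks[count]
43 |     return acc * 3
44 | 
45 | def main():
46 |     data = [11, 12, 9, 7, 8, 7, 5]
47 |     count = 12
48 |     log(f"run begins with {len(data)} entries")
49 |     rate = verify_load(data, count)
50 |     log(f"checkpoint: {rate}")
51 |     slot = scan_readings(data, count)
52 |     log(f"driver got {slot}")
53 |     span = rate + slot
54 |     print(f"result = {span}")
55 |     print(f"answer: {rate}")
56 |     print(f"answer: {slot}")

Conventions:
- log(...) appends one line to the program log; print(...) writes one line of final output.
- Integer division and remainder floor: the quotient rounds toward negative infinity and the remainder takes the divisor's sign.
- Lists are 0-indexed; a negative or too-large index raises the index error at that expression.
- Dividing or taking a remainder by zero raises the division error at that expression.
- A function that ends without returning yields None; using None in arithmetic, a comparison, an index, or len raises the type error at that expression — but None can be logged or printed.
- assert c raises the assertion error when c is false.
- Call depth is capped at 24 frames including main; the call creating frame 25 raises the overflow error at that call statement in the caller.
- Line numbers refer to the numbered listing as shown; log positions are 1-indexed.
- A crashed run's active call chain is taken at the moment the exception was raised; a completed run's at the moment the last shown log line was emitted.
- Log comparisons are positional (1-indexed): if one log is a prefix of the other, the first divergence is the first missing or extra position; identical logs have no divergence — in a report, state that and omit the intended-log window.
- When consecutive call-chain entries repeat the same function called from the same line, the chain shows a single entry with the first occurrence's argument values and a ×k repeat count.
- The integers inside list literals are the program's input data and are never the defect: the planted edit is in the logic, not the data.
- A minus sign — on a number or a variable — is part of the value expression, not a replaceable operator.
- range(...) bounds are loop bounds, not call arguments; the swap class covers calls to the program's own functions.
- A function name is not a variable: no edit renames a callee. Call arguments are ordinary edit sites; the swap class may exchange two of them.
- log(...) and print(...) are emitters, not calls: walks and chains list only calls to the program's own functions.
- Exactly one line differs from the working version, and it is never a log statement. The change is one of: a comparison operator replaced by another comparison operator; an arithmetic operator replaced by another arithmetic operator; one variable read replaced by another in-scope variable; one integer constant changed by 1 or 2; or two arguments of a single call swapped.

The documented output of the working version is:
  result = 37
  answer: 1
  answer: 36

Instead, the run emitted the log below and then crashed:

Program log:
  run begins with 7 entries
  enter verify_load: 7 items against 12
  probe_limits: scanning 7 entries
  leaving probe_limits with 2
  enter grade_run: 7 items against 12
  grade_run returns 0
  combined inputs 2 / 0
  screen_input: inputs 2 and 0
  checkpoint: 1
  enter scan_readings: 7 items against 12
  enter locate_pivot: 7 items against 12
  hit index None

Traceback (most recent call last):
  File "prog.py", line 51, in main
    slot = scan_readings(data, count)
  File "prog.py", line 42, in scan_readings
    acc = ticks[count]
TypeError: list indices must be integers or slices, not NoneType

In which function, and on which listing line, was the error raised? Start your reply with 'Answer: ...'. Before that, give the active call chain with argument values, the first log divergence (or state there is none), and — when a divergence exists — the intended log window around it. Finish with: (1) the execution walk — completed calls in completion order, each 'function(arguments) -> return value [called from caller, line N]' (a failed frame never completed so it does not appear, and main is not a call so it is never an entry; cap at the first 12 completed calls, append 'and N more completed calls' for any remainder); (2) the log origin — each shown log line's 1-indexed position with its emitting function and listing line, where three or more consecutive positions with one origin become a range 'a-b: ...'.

Answer: the error was raised in scan_readings, line 42.
Core observation: Log line 12 is where behavior first shows: 'hit index None' appears instead of 'hit index 1'.
Call chain: main -> scan_readings([11, 12, 9, 7, 8, 7, 5], 12) (called at line 51).
First divergence: position 12 — shown 'hit index None', intended 'hit index 1'.
Intended log window:
  10: enter scan_readings: 7 items against 12
  11: enter locate_pivot: 7 items against 12
  12: hit index 1
  13: driver got 36
Execution walk:
  probe_limits([11, 12, 9, 7, 8, 7, 5]) -> 2  [called from verify_load, line 27]
  grade_run([11, 12, 9, 7, 8, 7, 5], 12) -> 0  [called from verify_load, line 28]
  screen_input(2, 0) -> 1  [called from verify_load, line 30]
  verify_load([11, 12, 9, 7, 8, 7, 5], 12) -> 1  [called from main, line 49]
  locate_pivot([11, 12, 9, 7, 8, 7, 5], 12) -> None  [called from scan_readings, line 40]
Log line origins:
  1: from main, line 48
  2: from verify_load, line 26
  3: from probe_limits, line 2
  4: from probe_limits, line 7
  5: from grade_run, line 11
  6: from grade_run, line 16
  7: from verify_load, line 29
  8: from screen_input, line 20
  9: from main, line 50
  10: from scan_readings, line 39
  11: from locate_pivot, line 33
  12: from scan_readings, line 41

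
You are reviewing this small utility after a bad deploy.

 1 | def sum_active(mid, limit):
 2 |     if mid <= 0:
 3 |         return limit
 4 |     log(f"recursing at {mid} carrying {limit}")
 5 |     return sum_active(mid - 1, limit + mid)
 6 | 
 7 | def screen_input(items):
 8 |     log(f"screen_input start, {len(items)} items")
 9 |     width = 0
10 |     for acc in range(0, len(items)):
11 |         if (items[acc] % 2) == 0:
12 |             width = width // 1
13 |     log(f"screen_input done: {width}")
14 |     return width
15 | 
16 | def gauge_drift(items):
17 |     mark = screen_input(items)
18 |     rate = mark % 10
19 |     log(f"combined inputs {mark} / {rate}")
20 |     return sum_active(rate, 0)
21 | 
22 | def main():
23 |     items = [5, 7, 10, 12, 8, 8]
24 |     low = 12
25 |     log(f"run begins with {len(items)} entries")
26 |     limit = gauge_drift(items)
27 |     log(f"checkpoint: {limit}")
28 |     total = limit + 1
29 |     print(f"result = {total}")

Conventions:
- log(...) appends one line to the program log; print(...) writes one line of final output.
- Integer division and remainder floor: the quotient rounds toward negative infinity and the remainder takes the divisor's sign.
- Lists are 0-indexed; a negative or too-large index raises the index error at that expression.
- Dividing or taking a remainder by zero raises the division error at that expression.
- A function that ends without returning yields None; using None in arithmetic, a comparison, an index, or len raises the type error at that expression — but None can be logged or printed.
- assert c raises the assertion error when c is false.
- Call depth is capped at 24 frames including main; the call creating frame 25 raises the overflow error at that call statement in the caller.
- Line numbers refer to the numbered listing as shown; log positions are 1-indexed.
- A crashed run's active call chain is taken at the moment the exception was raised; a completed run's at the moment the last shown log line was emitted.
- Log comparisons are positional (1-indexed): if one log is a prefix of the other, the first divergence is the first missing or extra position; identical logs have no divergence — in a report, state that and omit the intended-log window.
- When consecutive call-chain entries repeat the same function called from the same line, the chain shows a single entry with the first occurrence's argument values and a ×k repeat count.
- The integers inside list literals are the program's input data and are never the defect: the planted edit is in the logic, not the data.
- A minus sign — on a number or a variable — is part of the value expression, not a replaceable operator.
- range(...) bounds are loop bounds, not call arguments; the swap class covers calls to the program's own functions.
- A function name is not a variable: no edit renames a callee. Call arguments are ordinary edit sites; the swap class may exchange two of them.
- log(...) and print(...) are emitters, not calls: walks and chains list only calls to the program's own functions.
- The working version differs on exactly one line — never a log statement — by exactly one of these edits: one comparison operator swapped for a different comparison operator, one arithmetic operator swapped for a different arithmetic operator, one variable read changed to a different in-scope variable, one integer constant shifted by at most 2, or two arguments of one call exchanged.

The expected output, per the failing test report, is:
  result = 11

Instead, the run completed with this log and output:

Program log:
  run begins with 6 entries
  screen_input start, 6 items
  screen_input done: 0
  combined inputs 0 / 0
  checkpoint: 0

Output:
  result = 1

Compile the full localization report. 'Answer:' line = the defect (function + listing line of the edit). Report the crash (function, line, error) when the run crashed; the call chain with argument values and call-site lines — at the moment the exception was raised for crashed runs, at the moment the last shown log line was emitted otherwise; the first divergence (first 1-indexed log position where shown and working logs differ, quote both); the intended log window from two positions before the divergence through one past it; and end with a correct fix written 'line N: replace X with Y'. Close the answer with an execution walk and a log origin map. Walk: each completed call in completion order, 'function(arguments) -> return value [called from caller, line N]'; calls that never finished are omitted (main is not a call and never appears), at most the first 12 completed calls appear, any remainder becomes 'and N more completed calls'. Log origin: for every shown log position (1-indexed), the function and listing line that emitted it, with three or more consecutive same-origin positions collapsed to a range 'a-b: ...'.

Answer: the defect is in screen_input at line 12.
Core observation: Everything matches until log position 3, which reads 'screen_input done: 0' in place of 'screen_input done: 4'.
Call chain: main.
First divergence: position 3 — shown 'screen_input done: 0', intended 'screen_input done: 4'.
Intended log window:
  1: run begins with 6 entries
  2: screen_input start, 6 items
  3: screen_input done: 4
  4: combined inputs 4 / 4
Execution walk:
  screen_input([5, 7, 10, 12, 8, 8]) -> 0  [called from gauge_drift, line 17]
  sum_active(0, 0) -> 0  [called from gauge_drift, line 20]
  gauge_drift([5, 7, 10, 12, 8, 8]) -> 0  [called from main, line 26]
Log line origins:
  1: from main, line 25
  2: from screen_input, line 8
  3: from screen_input, line 13
  4: from gauge_drift, line 19
  5: from main, line 27
A correct fix: line 12: replace `//` with `+`.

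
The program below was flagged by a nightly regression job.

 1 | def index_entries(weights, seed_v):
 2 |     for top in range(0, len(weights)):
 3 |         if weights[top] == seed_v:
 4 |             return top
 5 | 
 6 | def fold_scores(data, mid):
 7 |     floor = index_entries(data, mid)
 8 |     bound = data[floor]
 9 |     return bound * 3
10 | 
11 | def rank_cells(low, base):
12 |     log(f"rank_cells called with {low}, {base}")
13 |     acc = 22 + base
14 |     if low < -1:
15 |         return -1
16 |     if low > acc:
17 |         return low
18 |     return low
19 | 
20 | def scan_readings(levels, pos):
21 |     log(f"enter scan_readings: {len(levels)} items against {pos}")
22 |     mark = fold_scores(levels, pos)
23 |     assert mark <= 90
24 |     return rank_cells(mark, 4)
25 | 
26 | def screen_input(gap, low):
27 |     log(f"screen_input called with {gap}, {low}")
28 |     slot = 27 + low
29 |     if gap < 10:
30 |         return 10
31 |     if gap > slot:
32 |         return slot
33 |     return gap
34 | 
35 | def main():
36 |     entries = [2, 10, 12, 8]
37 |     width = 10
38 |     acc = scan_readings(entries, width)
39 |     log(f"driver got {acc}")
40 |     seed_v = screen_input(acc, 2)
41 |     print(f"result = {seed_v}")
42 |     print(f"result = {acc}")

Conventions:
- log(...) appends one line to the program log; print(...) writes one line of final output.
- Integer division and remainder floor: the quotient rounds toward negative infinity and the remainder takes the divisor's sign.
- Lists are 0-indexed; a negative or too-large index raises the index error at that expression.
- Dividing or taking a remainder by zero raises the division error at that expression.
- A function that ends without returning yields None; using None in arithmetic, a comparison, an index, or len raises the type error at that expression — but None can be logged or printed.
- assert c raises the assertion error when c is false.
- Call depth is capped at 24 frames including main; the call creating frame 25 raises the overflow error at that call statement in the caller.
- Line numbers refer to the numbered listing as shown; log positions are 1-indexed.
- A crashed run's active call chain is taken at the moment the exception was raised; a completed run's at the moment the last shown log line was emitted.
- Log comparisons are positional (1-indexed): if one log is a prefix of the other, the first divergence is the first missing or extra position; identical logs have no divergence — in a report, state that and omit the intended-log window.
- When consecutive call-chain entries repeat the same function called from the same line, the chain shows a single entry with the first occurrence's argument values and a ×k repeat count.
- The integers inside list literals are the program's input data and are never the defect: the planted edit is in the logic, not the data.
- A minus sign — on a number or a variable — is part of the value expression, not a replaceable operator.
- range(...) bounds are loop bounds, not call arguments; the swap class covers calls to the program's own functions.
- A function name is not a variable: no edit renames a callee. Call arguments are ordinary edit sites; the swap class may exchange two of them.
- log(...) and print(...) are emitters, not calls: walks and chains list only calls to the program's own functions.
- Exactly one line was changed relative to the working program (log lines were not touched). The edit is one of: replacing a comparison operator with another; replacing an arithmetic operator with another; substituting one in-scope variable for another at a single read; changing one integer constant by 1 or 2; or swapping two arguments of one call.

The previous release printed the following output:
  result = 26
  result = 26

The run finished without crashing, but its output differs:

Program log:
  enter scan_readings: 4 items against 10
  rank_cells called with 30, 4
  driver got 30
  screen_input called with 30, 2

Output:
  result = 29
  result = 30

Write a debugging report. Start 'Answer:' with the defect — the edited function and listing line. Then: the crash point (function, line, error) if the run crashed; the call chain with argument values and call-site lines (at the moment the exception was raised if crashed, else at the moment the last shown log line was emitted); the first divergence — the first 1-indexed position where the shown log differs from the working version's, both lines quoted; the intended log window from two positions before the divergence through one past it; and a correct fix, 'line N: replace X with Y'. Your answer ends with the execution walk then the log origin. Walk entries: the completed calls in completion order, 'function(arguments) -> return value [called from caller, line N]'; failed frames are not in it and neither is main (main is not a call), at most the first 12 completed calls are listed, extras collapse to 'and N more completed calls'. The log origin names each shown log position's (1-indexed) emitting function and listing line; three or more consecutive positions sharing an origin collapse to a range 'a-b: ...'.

Answer: the defect is in rank_cells at line 17.
The tell: At log position 3 the runs split — shown 'driver got 30', but the working version logs 'driver got 26'.
Call chain: main -> screen_input(30, 2) (called at line 40).
First divergence: position 3; shown 'driver got 30' vs intended 'driver got 26'.
Intended log window:
  1: enter scan_readings: 4 items against 10
  2: rank_cells called with 30, 4
  3: driver got 26
  4: screen_input called with 26, 2
Execution walk:
  index_entries([2, 10, 12, 8], 10) -> 1  [called from fold_scores, line 7]
  fold_scores([2, 10, 12, 8], 10) -> 30  [called from scan_readings, line 22]
  rank_cells(30, 4) -> 30  [called from scan_readings, line 24]
  scan_readings([2, 10, 12, 8], 10) -> 30  [called from main, line 38]
  screen_input(30, 2) -> 29  [called from main, line 40]
Log origin:
  1: emitted by scan_readings (line 21)
  2: emitted by rank_cells (line 12)
  3: emitted by main (line 39)
  4: emitted by screen_input (line 27)
A correct fix: line 17: replace `low` with `acc`.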